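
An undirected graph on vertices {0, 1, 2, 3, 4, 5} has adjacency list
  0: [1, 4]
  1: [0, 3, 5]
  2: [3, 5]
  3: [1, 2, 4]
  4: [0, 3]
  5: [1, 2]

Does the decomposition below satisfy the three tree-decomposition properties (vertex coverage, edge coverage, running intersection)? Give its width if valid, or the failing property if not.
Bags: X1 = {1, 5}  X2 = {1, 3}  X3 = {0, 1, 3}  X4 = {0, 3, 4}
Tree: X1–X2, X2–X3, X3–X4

A tree decomposition must satisfy three properties: every vertex lies in some bag; for every edge, both endpoints lie together in some bag; and for every vertex, the bags containing it form a connected subtree. Here vertex 2 appears in no bag, so the decomposition is invalid.

No — vertex 2 appears in no bag.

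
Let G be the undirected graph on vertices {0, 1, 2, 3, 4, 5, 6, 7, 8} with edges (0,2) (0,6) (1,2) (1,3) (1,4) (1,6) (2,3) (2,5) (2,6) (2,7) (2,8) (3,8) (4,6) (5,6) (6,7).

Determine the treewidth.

A width-2 tree decomposition is:
Bags: B1 = {1, 2, 6}  B2 = {0, 2, 6}  B3 = {1, 2, 3}  B4 = {2, 5, 6}  B5 = {2, 6, 7}  B6 = {1, 4, 6}  B7 = {2, 3, 8}
Tree: B1–B2, B1–B3, B2–B4, B1–B5, B1–B6, B3–B7
Every bag has size at most 3, so the width is 3 − 1 = 2 and tw(G) ≤ 2. For the lower bound, the 3 vertices {2, 3, 8} are pairwise adjacent, and any tree decomposition puts a clique entirely inside one bag — forcing width ≥ 2. Hence tw(G) = 2 exactly.

2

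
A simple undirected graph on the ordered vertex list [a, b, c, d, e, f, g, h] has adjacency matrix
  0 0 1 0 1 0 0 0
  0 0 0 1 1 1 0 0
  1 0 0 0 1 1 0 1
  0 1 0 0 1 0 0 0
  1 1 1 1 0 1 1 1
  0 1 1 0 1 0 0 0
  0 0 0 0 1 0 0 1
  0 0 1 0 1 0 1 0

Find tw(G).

A width-2 tree decomposition is:
Bags: B1 = {c, e, f}  B2 = {b, e, f}  B3 = {a, c, e}  B4 = {b, d, e}  B5 = {c, e, h}  B6 = {e, g, h}
Tree: B1–B2, B1–B3, B2–B4, B1–B5, B5–B6
Each bag holds 3 vertices, so the decomposition has width 2, which upper-bounds the treewidth. On the other hand G contains the 3-clique {b, d, e}. A clique must lie in a single bag of any decomposition, so no decomposition can have width below 2. Therefore the treewidth is 2.

2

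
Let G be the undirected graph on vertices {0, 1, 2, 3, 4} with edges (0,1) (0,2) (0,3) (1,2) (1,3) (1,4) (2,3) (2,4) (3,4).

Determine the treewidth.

3

A width-3 tree decomposition is:
Bags: B1 = {1, 2, 3, 4}  B2 = {0, 1, 2, 3}
Tree: B1–B2
Each bag holds 4 vertices, so the decomposition has width 3, which upper-bounds the treewidth. Conversely, {0, 1, 2, 3} is a clique of size 4, and the vertices of any clique must share a bag in every tree decomposition; so some bag has ≥ 4 vertices and tw(G) ≥ 3. Hence tw(G) = 3 exactly.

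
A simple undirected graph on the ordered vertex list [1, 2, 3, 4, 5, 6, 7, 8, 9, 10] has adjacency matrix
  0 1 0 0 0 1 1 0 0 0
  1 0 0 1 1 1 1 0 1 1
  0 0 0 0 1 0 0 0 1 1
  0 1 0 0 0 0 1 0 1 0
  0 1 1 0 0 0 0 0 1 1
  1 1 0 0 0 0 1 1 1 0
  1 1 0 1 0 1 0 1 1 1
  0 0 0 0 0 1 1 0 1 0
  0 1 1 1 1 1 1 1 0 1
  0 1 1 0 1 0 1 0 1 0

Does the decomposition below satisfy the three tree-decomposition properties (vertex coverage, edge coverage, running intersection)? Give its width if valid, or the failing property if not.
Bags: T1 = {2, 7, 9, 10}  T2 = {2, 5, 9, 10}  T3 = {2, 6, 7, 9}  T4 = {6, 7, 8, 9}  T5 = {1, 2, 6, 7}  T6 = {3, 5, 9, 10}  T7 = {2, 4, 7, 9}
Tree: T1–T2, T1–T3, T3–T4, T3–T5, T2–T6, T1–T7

Yes; width 3.

Every vertex of G appears in some bag (union = {1, 2, 3, 4, 5, 6, 7, 8, 9, 10}); every edge is covered by a bag; and for each vertex v the set of bags containing v is connected in the bag tree. The decomposition is therefore valid. The largest bag has 4 vertices, so the width is 3.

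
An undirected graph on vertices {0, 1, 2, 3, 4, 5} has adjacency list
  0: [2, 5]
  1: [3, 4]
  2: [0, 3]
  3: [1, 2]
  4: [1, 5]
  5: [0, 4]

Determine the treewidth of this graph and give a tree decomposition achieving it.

Treewidth 2.
One optimal decomposition is:
Bags: B1 = {1, 2, 3}  B2 = {0, 1, 2}  B3 = {0, 1, 5}  B4 = {1, 4, 5}
Tree: B1–B2, B2–B3, B3–B4

Every bag has size at most 3, so the width is 3 − 1 = 2 and tw(G) ≤ 2. For the lower bound, G contains the cycle 1–3–2–0–5–4–1, so G is not a forest; only forests have treewidth ≤ 1, hence tw(G) ≥ 2. Combining the bounds, tw(G) = 2.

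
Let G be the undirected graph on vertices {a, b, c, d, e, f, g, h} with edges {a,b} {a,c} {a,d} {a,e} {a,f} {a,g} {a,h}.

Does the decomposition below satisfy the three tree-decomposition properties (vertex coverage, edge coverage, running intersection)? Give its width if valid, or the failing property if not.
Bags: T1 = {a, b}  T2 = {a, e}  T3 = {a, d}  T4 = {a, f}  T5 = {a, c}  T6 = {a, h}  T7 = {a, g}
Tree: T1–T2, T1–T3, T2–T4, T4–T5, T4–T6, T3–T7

Checking the three conditions: (i) the bags cover all of {a, b, c, d, e, f, g, h}; (ii) for each edge, some bag contains both endpoints; (iii) the bags containing any fixed vertex form a subtree. All hold, so the decomposition is valid with width 2 − 1 = 1.

Yes; width 1.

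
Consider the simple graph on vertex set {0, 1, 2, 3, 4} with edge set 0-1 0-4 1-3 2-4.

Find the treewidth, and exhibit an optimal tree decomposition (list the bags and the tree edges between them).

Treewidth 1.
One such decomposition:
Bags: B1 = {0, 4}  B2 = {0, 1}  B3 = {1, 3}  B4 = {2, 4}
Tree: B1–B2, B2–B3, B1–B4

The largest bag has 2 vertices, giving width 1; this decomposition certifies tw(G) ≤ 1. Since G has at least one edge (e.g. 4–0), it is not an edgeless graph, so tw(G) ≥ 1. Combining the bounds, tw(G) = 1.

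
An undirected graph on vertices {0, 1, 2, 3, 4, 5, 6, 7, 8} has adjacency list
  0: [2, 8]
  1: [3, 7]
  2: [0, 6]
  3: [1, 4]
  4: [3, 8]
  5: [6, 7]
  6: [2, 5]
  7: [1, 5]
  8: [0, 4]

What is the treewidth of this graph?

2

A width-2 tree decomposition is:
Bags: B1 = {0, 2, 8}  B2 = {2, 4, 8}  B3 = {2, 3, 4}  B4 = {1, 2, 3}  B5 = {1, 2, 7}  B6 = {2, 5, 7}  B7 = {2, 5, 6}
Tree: B1–B2, B2–B3, B3–B4, B4–B5, B5–B6, B6–B7
Every bag has size at most 3, so the width is 3 − 1 = 2 and tw(G) ≤ 2. Since 2–0–8–4–3–1–7–5–6–2 is a cycle in G, G is not acyclic. Forests are exactly the graphs of treewidth ≤ 1, so tw(G) ≥ 2. The upper and lower bounds meet at 2, so that is the treewidth.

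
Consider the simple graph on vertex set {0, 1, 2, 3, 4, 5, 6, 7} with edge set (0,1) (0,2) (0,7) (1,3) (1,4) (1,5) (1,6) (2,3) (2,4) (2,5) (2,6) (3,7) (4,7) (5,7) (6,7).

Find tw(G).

A width-3 tree decomposition is:
Bags: B1 = {1, 2, 5, 7}  B2 = {1, 2, 6, 7}  B3 = {1, 2, 3, 7}  B4 = {0, 1, 2, 7}  B5 = {1, 2, 4, 7}
Tree: B1–B2, B2–B3, B3–B4, B4–B5
Each bag holds 4 vertices, so the decomposition has width 3, which upper-bounds the treewidth. For the lower bound: the 4 vertex sets {2,5}, {6,7}, {1}, {3} are disjoint, each induces a connected subgraph, and every pair is joined by at least one edge of G. Contracting each set to a single vertex therefore yields K_{4} as a minor, and since treewidth is minor-monotone, tw(G) ≥ tw(K_{4}) = 3. Hence tw(G) = 3 exactly.

3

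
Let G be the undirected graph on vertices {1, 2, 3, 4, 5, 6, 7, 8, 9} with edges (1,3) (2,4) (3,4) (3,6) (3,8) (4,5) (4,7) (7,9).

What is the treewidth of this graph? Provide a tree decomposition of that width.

Every bag has size at most 2, so the width is 2 − 1 = 1 and tw(G) ≤ 1. G has an edge, so its treewidth is at least 1. Hence tw(G) = 1 exactly.

Treewidth 1.
One such decomposition:
Bags: B1 = {4, 7}  B2 = {3, 4}  B3 = {2, 4}  B4 = {3, 6}  B5 = {7, 9}  B6 = {1, 3}  B7 = {3, 8}  B8 = {4, 5}
Tree: B1–B2, B2–B3, B2–B4, B1–B5, B2–B6, B4–B7, B3–B8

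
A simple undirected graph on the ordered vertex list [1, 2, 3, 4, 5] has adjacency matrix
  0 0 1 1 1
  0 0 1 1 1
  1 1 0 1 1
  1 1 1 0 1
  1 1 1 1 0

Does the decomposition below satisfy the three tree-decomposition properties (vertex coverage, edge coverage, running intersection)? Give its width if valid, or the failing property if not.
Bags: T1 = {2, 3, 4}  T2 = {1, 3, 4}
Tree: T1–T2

A tree decomposition must satisfy three properties: every vertex lies in some bag; for every edge, both endpoints lie together in some bag; and for every vertex, the bags containing it form a connected subtree. Here vertex 5 appears in no bag, so the decomposition is invalid.

No — vertex 5 appears in no bag.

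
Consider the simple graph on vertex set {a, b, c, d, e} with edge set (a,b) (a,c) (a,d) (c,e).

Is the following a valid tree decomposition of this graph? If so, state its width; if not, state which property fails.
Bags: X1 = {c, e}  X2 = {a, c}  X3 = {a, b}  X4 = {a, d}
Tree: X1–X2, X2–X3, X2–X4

Yes; width 1.

Every vertex of G appears in some bag (union = {a, b, c, d, e}); every edge is covered by a bag; and for each vertex v the set of bags containing v is connected in the bag tree. The decomposition is therefore valid. The largest bag has 2 vertices, so the width is 1.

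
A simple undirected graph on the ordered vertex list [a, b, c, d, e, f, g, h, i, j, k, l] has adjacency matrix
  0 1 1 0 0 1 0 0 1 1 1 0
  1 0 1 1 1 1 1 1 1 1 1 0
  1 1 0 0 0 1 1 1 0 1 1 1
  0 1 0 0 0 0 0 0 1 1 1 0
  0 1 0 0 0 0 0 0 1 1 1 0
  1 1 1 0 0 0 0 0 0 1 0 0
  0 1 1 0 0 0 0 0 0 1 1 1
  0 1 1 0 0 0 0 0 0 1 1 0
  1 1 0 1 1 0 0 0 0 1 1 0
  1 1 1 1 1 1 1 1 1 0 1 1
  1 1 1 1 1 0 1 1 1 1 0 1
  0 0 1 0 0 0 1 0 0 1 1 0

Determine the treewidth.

4

A width-4 tree decomposition is:
Bags: B1 = {a, b, c, f, j}  B2 = {a, b, c, j, k}  B3 = {a, b, i, j, k}  B4 = {b, c, g, j, k}  B5 = {b, e, i, j, k}  B6 = {b, d, i, j, k}  B7 = {c, g, j, k, l}  B8 = {b, c, h, j, k}
Tree: B1–B2, B2–B3, B2–B4, B3–B5, B5–B6, B4–B7, B2–B8
Each bag holds 5 vertices, so the decomposition has width 4, which upper-bounds the treewidth. On the other hand G contains the 5-clique {a, b, c, f, j}. A clique must lie in a single bag of any decomposition, so no decomposition can have width below 4. Therefore the treewidth is 4.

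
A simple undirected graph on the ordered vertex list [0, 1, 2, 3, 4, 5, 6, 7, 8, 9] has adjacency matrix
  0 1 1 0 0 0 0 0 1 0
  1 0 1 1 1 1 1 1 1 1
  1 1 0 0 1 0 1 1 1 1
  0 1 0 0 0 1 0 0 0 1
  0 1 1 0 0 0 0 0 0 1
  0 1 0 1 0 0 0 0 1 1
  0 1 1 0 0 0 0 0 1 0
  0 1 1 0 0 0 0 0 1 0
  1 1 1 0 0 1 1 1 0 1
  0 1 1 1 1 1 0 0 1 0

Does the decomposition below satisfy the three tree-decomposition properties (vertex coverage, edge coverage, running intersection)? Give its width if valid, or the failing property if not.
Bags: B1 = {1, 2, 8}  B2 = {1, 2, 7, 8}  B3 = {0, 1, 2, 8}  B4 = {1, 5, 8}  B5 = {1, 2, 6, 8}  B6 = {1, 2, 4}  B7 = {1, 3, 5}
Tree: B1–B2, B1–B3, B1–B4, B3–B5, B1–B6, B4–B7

A tree decomposition must satisfy three properties: every vertex lies in some bag; for every edge, both endpoints lie together in some bag; and for every vertex, the bags containing it form a connected subtree. Here vertex 9 appears in no bag, so the decomposition is invalid.

No — vertex 9 appears in no bag.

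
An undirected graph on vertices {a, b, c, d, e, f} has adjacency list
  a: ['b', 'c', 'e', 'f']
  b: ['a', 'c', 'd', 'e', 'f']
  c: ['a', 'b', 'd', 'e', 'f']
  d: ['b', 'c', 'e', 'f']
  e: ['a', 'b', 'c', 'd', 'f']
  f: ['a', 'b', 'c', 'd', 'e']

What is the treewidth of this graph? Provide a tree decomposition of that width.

The largest bag has 5 vertices, giving width 4; this decomposition certifies tw(G) ≤ 4. Conversely, {b, c, d, e, f} is a clique of size 5, and the vertices of any clique must share a bag in every tree decomposition; so some bag has ≥ 5 vertices and tw(G) ≥ 4. Hence tw(G) = 4 exactly.

Treewidth 4.
One such decomposition:
Bags: B1 = {b, c, d, e, f}  B2 = {a, b, c, e, f}
Tree: B1–B2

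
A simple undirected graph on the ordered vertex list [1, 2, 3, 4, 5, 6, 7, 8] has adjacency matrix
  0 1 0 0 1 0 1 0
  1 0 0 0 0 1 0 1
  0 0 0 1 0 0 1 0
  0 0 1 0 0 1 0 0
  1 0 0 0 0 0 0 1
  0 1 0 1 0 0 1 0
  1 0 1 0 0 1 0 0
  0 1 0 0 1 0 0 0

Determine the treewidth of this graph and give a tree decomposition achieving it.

Treewidth 2.
One such decomposition:
Bags: B1 = {3, 4, 7}  B2 = {4, 6, 7}  B3 = {1, 6, 7}  B4 = {1, 2, 6}  B5 = {1, 2, 5}  B6 = {2, 5, 8}
Tree: B1–B2, B2–B3, B3–B4, B4–B5, B5–B6

Each bag holds 3 vertices, so the decomposition has width 2, which upper-bounds the treewidth. The edges 3–4–6–7–3 form a cycle, so G is not a tree and its treewidth is at least 2. Therefore the treewidth is 2.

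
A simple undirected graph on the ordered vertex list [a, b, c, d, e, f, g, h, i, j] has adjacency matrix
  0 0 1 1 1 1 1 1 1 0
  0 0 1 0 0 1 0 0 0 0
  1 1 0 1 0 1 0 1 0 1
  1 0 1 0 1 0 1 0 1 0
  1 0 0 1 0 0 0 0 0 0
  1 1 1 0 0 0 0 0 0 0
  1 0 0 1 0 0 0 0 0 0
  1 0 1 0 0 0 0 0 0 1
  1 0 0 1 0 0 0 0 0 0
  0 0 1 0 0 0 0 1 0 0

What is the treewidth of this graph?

A width-2 tree decomposition is:
Bags: B1 = {a, c, h}  B2 = {a, c, d}  B3 = {a, d, g}  B4 = {a, c, f}  B5 = {a, d, e}  B6 = {c, h, j}  B7 = {b, c, f}  B8 = {a, d, i}
Tree: B1–B2, B2–B3, B2–B4, B3–B5, B1–B6, B4–B7, B5–B8
Each bag holds 3 vertices, so the decomposition has width 2, which upper-bounds the treewidth. For the lower bound, the 3 vertices {c, h, j} are pairwise adjacent, and any tree decomposition puts a clique entirely inside one bag — forcing width ≥ 2. Combining the bounds, tw(G) = 2.

2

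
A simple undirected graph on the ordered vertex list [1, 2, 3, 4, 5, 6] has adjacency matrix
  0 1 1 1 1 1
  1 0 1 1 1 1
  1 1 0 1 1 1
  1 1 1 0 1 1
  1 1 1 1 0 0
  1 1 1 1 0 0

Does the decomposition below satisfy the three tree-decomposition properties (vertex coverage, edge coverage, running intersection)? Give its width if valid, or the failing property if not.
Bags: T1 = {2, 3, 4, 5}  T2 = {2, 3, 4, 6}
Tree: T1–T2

No — vertex 1 appears in no bag.

A tree decomposition must satisfy three properties: every vertex lies in some bag; for every edge, both endpoints lie together in some bag; and for every vertex, the bags containing it form a connected subtree. Here vertex 1 appears in no bag, so the decomposition is invalid.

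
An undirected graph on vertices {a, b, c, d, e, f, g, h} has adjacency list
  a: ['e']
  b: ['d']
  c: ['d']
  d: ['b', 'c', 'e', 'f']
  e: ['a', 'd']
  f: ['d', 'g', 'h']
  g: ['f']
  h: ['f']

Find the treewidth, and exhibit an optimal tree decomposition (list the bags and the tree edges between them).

The largest bag has 2 vertices, giving width 1; this decomposition certifies tw(G) ≤ 1. Since G has at least one edge (e.g. f–d), it is not an edgeless graph, so tw(G) ≥ 1. Therefore the treewidth is 1.

Treewidth 1.
One optimal decomposition is:
Bags: B1 = {d, f}  B2 = {f, g}  B3 = {c, d}  B4 = {d, e}  B5 = {a, e}  B6 = {f, h}  B7 = {b, d}
Tree: B1–B2, B1–B3, B1–B4, B4–B5, B2–B6, B4–B7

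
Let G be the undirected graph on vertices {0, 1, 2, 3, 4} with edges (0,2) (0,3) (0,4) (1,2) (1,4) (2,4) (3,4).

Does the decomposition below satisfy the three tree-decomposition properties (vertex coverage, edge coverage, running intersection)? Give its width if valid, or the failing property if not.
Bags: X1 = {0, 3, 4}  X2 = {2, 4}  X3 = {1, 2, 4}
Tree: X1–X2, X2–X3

No — edge (0,2) lies in no bag.

A tree decomposition must satisfy three properties: every vertex lies in some bag; for every edge, both endpoints lie together in some bag; and for every vertex, the bags containing it form a connected subtree. Here edge (0,2) lies in no bag, so the decomposition is invalid.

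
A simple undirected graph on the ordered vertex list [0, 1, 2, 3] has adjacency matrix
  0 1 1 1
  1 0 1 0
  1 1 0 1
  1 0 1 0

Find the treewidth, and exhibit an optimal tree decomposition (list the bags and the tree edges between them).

Treewidth 2.
One optimal decomposition is:
Bags: B1 = {0, 2, 3}  B2 = {0, 1, 2}
Tree: B1–B2

Every bag has size at most 3, so the width is 3 − 1 = 2 and tw(G) ≤ 2. On the other hand G contains the 3-clique {0, 1, 2}. A clique must lie in a single bag of any decomposition, so no decomposition can have width below 2. Hence tw(G) = 2 exactly.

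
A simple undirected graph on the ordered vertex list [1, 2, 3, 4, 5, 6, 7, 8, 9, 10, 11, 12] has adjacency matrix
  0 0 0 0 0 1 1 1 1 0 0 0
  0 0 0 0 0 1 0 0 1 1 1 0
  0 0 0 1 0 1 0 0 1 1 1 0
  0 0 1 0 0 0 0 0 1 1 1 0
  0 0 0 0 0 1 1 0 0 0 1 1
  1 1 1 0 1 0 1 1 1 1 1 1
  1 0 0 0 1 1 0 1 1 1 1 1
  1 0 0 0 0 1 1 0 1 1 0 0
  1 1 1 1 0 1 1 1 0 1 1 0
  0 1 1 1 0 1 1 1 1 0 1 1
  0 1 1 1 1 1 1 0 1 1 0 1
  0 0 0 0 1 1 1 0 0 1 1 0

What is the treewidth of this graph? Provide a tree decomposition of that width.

Treewidth 4.
One such decomposition:
Bags: B1 = {6, 7, 9, 10, 11}  B2 = {3, 6, 9, 10, 11}  B3 = {2, 6, 9, 10, 11}  B4 = {3, 4, 9, 10, 11}  B5 = {6, 7, 8, 9, 10}  B6 = {6, 7, 10, 11, 12}  B7 = {1, 6, 7, 8, 9}  B8 = {5, 6, 7, 11, 12}
Tree: B1–B2, B1–B3, B2–B4, B1–B5, B1–B6, B5–B7, B6–B8

The largest bag has 5 vertices, giving width 4; this decomposition certifies tw(G) ≤ 4. On the other hand G contains the 5-clique {3, 4, 9, 10, 11}. A clique must lie in a single bag of any decomposition, so no decomposition can have width below 4. Therefore the treewidth is 4.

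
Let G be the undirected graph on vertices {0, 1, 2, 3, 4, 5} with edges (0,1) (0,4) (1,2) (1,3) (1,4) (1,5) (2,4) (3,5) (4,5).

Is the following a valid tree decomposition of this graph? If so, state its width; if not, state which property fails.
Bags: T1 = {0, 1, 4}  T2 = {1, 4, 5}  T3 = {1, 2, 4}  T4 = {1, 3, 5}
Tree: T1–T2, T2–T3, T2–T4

Yes; width 2.

Vertex coverage: the bags together contain {0, 1, 2, 3, 4, 5}, the full vertex set. Edge coverage: each edge of G has both endpoints in at least one bag. Running intersection: for every vertex, the bags containing it form a connected subtree. All three properties hold, so this is a valid tree decomposition of width max|bag| − 1 = 2, and hence tw(G) ≤ 2.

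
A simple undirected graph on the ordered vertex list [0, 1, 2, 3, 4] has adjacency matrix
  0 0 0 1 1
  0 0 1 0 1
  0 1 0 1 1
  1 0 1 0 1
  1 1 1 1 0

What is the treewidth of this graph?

2

A width-2 tree decomposition is:
Bags: B1 = {1, 2, 4}  B2 = {2, 3, 4}  B3 = {0, 3, 4}
Tree: B1–B2, B2–B3
Every bag has size at most 3, so the width is 3 − 1 = 2 and tw(G) ≤ 2. On the other hand G contains the 3-clique {0, 3, 4}. A clique must lie in a single bag of any decomposition, so no decomposition can have width below 2. Therefore the treewidth is 2.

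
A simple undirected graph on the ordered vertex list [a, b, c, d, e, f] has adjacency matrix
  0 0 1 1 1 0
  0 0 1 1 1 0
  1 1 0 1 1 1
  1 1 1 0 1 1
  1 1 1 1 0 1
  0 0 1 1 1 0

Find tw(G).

3

A width-3 tree decomposition is:
Bags: B1 = {b, c, d, e}  B2 = {c, d, e, f}  B3 = {a, c, d, e}
Tree: B1–B2, B2–B3
Every bag has size at most 4, so the width is 4 − 1 = 3 and tw(G) ≤ 3. For the lower bound, the 4 vertices {a, c, d, e} are pairwise adjacent, and any tree decomposition puts a clique entirely inside one bag — forcing width ≥ 3. Therefore the treewidth is 3.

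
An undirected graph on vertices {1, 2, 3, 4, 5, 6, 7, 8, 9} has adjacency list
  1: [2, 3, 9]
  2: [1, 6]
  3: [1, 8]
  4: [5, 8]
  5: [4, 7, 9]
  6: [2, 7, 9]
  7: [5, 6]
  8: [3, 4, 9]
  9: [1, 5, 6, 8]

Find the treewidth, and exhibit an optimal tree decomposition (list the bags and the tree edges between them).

Every bag has size at most 4, so the width is 4 − 1 = 3 and tw(G) ≤ 3. For the lower bound: the 4 vertex sets {2,6,7}, {5}, {9}, {1,3,4,8} are disjoint, each induces a connected subgraph, and every pair is joined by at least one edge of G. Contracting each set to a single vertex therefore yields K_{4} as a minor, and since treewidth is minor-monotone, tw(G) ≥ tw(K_{4}) = 3. Therefore the treewidth is 3.

Treewidth 3.
Bags: B1 = {2, 5, 6, 7}  B2 = {2, 5, 6, 9}  B3 = {1, 2, 5, 9}  B4 = {1, 4, 5, 9}  B5 = {1, 4, 8, 9}  B6 = {1, 3, 4, 8}
Tree: B1–B2, B2–B3, B3–B4, B4–B5, B5–B6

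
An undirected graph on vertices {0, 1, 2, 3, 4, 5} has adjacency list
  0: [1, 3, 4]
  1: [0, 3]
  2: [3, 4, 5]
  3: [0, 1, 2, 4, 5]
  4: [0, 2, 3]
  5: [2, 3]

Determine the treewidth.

A width-2 tree decomposition is:
Bags: B1 = {2, 3, 4}  B2 = {2, 3, 5}  B3 = {0, 3, 4}  B4 = {0, 1, 3}
Tree: B1–B2, B1–B3, B3–B4
Every bag has size at most 3, so the width is 3 − 1 = 2 and tw(G) ≤ 2. Conversely, {0, 1, 3} is a clique of size 3, and the vertices of any clique must share a bag in every tree decomposition; so some bag has ≥ 3 vertices and tw(G) ≥ 2. Hence tw(G) = 2 exactly.

2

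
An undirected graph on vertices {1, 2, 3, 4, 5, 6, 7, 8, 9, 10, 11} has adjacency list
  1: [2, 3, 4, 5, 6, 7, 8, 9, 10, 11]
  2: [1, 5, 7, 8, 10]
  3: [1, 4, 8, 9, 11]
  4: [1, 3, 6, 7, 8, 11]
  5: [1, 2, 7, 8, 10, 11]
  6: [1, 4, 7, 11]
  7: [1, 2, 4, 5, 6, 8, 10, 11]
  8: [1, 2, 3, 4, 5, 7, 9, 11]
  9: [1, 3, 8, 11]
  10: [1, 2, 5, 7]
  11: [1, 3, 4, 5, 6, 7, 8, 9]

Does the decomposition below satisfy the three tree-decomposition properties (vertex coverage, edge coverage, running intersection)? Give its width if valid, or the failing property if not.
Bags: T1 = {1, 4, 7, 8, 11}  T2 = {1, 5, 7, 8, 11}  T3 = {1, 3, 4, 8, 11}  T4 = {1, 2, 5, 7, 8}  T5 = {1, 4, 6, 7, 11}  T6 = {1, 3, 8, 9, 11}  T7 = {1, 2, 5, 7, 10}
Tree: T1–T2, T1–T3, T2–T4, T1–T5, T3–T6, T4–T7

Vertex coverage: the bags together contain {1, 2, 3, 4, 5, 6, 7, 8, 9, 10, 11}, the full vertex set. Edge coverage: each edge of G has both endpoints in at least one bag. Running intersection: for every vertex, the bags containing it form a connected subtree. All three properties hold, so this is a valid tree decomposition of width max|bag| − 1 = 4, and hence tw(G) ≤ 4.

Yes; width 4.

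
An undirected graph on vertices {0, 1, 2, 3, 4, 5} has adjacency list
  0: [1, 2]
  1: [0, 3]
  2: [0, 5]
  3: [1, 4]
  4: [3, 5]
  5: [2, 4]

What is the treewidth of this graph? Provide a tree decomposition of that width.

Every bag has size at most 3, so the width is 3 − 1 = 2 and tw(G) ≤ 2. The edges 4–3–1–0–2–5–4 form a cycle, so G is not a tree and its treewidth is at least 2. Therefore the treewidth is 2.

Treewidth 2.
One optimal decomposition is:
Bags: B1 = {1, 3, 4}  B2 = {0, 1, 4}  B3 = {0, 2, 4}  B4 = {2, 4, 5}
Tree: B1–B2, B2–B3, B3–B4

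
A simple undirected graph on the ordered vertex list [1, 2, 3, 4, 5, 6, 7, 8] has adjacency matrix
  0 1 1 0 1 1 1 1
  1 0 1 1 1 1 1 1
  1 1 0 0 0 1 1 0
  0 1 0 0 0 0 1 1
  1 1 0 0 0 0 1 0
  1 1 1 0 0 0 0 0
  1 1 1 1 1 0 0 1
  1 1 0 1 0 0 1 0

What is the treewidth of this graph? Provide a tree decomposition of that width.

Every bag has size at most 4, so the width is 4 − 1 = 3 and tw(G) ≤ 3. On the other hand G contains the 4-clique {1, 2, 3, 6}. A clique must lie in a single bag of any decomposition, so no decomposition can have width below 3. Hence tw(G) = 3 exactly.

Treewidth 3.
One such decomposition:
Bags: B1 = {1, 2, 3, 7}  B2 = {1, 2, 7, 8}  B3 = {2, 4, 7, 8}  B4 = {1, 2, 5, 7}  B5 = {1, 2, 3, 6}
Tree: B1–B2, B2–B3, B2–B4, B1–B5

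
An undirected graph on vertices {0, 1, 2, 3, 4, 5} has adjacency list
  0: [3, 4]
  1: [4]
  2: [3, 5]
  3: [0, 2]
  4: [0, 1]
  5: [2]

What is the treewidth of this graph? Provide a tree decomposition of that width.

Treewidth 1.
Bags: B1 = {1, 4}  B2 = {0, 4}  B3 = {0, 3}  B4 = {2, 3}  B5 = {2, 5}
Tree: B1–B2, B2–B3, B3–B4, B4–B5

Each bag holds 2 vertices, so the decomposition has width 1, which upper-bounds the treewidth. Any graph with an edge has treewidth ≥ 1, and G has the edge 1–4. Combining the bounds, tw(G) = 1.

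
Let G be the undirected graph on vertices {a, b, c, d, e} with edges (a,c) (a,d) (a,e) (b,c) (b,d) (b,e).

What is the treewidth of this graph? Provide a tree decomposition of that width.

Every bag has size at most 3, so the width is 3 − 1 = 2 and tw(G) ≤ 2. Since b–e–a–d–b is a cycle in G, G is not acyclic. Forests are exactly the graphs of treewidth ≤ 1, so tw(G) ≥ 2. Therefore the treewidth is 2.

Treewidth 2.
One such decomposition:
Bags: B1 = {a, b, e}  B2 = {a, b, d}  B3 = {a, b, c}
Tree: B1–B2, B2–B3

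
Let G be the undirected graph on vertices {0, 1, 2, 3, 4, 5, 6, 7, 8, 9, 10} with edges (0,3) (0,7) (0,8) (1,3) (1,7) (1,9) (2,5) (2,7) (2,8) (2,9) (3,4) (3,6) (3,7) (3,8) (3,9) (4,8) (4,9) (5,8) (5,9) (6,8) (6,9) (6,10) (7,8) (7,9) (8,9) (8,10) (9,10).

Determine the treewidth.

A width-3 tree decomposition is:
Bags: B1 = {3, 6, 8, 9}  B2 = {3, 7, 8, 9}  B3 = {6, 8, 9, 10}  B4 = {3, 4, 8, 9}  B5 = {2, 7, 8, 9}  B6 = {2, 5, 8, 9}  B7 = {0, 3, 7, 8}  B8 = {1, 3, 7, 9}
Tree: B1–B2, B1–B3, B1–B4, B2–B5, B5–B6, B2–B7, B2–B8
The largest bag has 4 vertices, giving width 3; this decomposition certifies tw(G) ≤ 3. Conversely, {0, 3, 7, 8} is a clique of size 4, and the vertices of any clique must share a bag in every tree decomposition; so some bag has ≥ 4 vertices and tw(G) ≥ 3. The upper and lower bounds meet at 3, so that is the treewidth.

3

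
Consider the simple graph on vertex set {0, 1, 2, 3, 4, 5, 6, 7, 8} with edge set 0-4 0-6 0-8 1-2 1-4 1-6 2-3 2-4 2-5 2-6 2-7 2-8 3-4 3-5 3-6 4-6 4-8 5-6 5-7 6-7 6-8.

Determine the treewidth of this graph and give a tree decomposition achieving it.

Every bag has size at most 4, so the width is 4 − 1 = 3 and tw(G) ≤ 3. On the other hand G contains the 4-clique {0, 4, 6, 8}. A clique must lie in a single bag of any decomposition, so no decomposition can have width below 3. Hence tw(G) = 3 exactly.

Treewidth 3.
One such decomposition:
Bags: B1 = {2, 4, 6, 8}  B2 = {2, 3, 4, 6}  B3 = {2, 3, 5, 6}  B4 = {1, 2, 4, 6}  B5 = {0, 4, 6, 8}  B6 = {2, 5, 6, 7}
Tree: B1–B2, B2–B3, B1–B4, B1–B5, B3–B6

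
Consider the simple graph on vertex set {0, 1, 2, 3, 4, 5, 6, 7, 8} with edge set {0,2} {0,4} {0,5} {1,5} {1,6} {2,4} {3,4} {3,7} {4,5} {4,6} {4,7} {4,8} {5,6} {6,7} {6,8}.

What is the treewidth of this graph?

2

A width-2 tree decomposition is:
Bags: B1 = {4, 6, 8}  B2 = {4, 5, 6}  B3 = {4, 6, 7}  B4 = {1, 5, 6}  B5 = {0, 4, 5}  B6 = {3, 4, 7}  B7 = {0, 2, 4}
Tree: B1–B2, B1–B3, B2–B4, B2–B5, B3–B6, B5–B7
Each bag holds 3 vertices, so the decomposition has width 2, which upper-bounds the treewidth. On the other hand G contains the 3-clique {1, 5, 6}. A clique must lie in a single bag of any decomposition, so no decomposition can have width below 2. Therefore the treewidth is 2.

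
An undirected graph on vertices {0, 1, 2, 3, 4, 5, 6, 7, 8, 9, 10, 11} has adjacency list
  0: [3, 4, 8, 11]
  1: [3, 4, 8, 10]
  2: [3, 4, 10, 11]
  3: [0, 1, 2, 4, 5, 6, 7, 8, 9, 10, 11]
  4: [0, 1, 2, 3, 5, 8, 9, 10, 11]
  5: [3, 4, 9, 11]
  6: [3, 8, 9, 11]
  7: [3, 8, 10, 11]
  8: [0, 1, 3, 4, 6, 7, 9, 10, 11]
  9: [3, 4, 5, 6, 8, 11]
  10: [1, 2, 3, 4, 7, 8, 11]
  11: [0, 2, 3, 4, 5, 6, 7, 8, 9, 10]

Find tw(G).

A width-4 tree decomposition is:
Bags: B1 = {3, 4, 8, 10, 11}  B2 = {0, 3, 4, 8, 11}  B3 = {2, 3, 4, 10, 11}  B4 = {1, 3, 4, 8, 10}  B5 = {3, 4, 8, 9, 11}  B6 = {3, 4, 5, 9, 11}  B7 = {3, 7, 8, 10, 11}  B8 = {3, 6, 8, 9, 11}
Tree: B1–B2, B1–B3, B1–B4, B2–B5, B5–B6, B1–B7, B5–B8
The largest bag has 5 vertices, giving width 4; this decomposition certifies tw(G) ≤ 4. Conversely, {1, 3, 4, 8, 10} is a clique of size 5, and the vertices of any clique must share a bag in every tree decomposition; so some bag has ≥ 5 vertices and tw(G) ≥ 4. Therefore the treewidth is 4.

4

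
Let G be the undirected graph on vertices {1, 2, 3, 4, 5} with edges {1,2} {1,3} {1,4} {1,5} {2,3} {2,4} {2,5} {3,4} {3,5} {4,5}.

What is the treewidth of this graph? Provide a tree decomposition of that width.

Treewidth 4.
One such decomposition:
Bags: B1 = {1, 2, 3, 4, 5}
Tree: (single bag)

With just one bag of size 5, the width is 5 − 1 = 4, so tw(G) ≤ 4. Conversely, {1, 2, 3, 4, 5} is a clique of size 5, and the vertices of any clique must share a bag in every tree decomposition; so some bag has ≥ 5 vertices and tw(G) ≥ 4. The upper and lower bounds meet at 4, so that is the treewidth.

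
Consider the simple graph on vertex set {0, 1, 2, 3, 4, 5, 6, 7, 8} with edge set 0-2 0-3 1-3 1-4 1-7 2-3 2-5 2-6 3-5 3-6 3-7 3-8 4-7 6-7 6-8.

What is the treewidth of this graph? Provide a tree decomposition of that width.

Every bag has size at most 3, so the width is 3 − 1 = 2 and tw(G) ≤ 2. Conversely, {3, 6, 8} is a clique of size 3, and the vertices of any clique must share a bag in every tree decomposition; so some bag has ≥ 3 vertices and tw(G) ≥ 2. Combining the bounds, tw(G) = 2.

Treewidth 2.
Bags: B1 = {2, 3, 6}  B2 = {2, 3, 5}  B3 = {3, 6, 7}  B4 = {3, 6, 8}  B5 = {1, 3, 7}  B6 = {0, 2, 3}  B7 = {1, 4, 7}
Tree: B1–B2, B1–B3, B1–B4, B3–B5, B2–B6, B5–B7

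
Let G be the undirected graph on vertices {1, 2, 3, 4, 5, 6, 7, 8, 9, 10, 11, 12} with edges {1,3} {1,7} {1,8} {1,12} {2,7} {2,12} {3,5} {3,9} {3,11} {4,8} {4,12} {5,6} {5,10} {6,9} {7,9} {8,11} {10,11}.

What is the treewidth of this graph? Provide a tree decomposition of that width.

The largest bag has 4 vertices, giving width 3; this decomposition certifies tw(G) ≤ 3. For the lower bound: the 4 vertex sets {2,4,12}, {7}, {1}, {3,8,9,11} are disjoint, each induces a connected subgraph, and every pair is joined by at least one edge of G. Contracting each set to a single vertex therefore yields K_{4} as a minor, and since treewidth is minor-monotone, tw(G) ≥ tw(K_{4}) = 3. Combining the bounds, tw(G) = 3.

Treewidth 3.
One optimal decomposition is:
Bags: B1 = {2, 4, 7, 12}  B2 = {1, 4, 7, 12}  B3 = {1, 4, 7, 8}  B4 = {1, 7, 8, 9}  B5 = {1, 3, 8, 9}  B6 = {3, 8, 9, 11}  B7 = {3, 6, 9, 11}  B8 = {3, 5, 6, 11}  B9 = {5, 6, 10, 11}
Tree: B1–B2, B2–B3, B3–B4, B4–B5, B5–B6, B6–B7, B7–B8, B8–B9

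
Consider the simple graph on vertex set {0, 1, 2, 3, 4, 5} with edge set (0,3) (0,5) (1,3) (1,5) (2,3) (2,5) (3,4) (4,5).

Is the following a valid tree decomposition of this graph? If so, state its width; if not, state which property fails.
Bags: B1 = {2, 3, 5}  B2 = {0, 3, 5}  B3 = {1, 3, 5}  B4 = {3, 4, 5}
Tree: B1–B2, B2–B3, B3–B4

Vertex coverage: the bags together contain {0, 1, 2, 3, 4, 5}, the full vertex set. Edge coverage: each edge of G has both endpoints in at least one bag. Running intersection: for every vertex, the bags containing it form a connected subtree. All three properties hold, so this is a valid tree decomposition of width max|bag| − 1 = 2, and hence tw(G) ≤ 2.

Yes; width 2.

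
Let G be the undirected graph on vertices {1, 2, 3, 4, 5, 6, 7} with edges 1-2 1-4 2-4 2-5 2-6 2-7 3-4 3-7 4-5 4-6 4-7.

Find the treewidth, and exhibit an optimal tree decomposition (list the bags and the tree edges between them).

Treewidth 2.
One such decomposition:
Bags: B1 = {2, 4, 6}  B2 = {2, 4, 5}  B3 = {2, 4, 7}  B4 = {1, 2, 4}  B5 = {3, 4, 7}
Tree: B1–B2, B1–B3, B2–B4, B3–B5

Each bag holds 3 vertices, so the decomposition has width 2, which upper-bounds the treewidth. On the other hand G contains the 3-clique {1, 2, 4}. A clique must lie in a single bag of any decomposition, so no decomposition can have width below 2. Combining the bounds, tw(G) = 2.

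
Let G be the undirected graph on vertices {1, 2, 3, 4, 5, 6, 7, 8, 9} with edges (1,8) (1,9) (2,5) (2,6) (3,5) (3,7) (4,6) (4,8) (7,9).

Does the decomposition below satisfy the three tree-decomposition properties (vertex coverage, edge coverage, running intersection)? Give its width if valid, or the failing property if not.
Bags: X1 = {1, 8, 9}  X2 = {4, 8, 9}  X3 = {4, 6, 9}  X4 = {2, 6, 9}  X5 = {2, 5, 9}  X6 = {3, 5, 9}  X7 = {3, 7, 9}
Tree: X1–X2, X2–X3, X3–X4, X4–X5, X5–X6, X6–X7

Yes; width 2.

Checking the three conditions: (i) the bags cover all of {1, 2, 3, 4, 5, 6, 7, 8, 9}; (ii) for each edge, some bag contains both endpoints; (iii) the bags containing any fixed vertex form a subtree. All hold, so the decomposition is valid with width 3 − 1 = 2.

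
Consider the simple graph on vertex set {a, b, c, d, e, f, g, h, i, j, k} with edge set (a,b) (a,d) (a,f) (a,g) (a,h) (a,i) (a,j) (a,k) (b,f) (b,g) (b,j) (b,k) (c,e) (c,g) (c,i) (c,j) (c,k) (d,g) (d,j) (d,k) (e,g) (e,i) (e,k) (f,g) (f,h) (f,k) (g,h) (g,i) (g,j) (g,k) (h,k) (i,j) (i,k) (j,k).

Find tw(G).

4

A width-4 tree decomposition is:
Bags: B1 = {a, g, i, j, k}  B2 = {c, g, i, j, k}  B3 = {a, d, g, j, k}  B4 = {a, b, g, j, k}  B5 = {a, b, f, g, k}  B6 = {c, e, g, i, k}  B7 = {a, f, g, h, k}
Tree: B1–B2, B1–B3, B1–B4, B4–B5, B2–B6, B5–B7
The largest bag has 5 vertices, giving width 4; this decomposition certifies tw(G) ≤ 4. Conversely, {c, e, g, i, k} is a clique of size 5, and the vertices of any clique must share a bag in every tree decomposition; so some bag has ≥ 5 vertices and tw(G) ≥ 4. Combining the bounds, tw(G) = 4.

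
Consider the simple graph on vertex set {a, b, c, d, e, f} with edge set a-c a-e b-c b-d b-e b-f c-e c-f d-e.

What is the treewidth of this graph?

A width-2 tree decomposition is:
Bags: B1 = {b, c, e}  B2 = {b, d, e}  B3 = {b, c, f}  B4 = {a, c, e}
Tree: B1–B2, B1–B3, B1–B4
Each bag holds 3 vertices, so the decomposition has width 2, which upper-bounds the treewidth. For the lower bound, the 3 vertices {b, d, e} are pairwise adjacent, and any tree decomposition puts a clique entirely inside one bag — forcing width ≥ 2. Therefore the treewidth is 2.

2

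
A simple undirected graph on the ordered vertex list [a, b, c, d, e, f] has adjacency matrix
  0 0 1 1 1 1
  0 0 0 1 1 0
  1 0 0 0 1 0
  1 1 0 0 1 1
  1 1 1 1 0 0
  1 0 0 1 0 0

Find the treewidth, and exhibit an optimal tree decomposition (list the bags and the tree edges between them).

Each bag holds 3 vertices, so the decomposition has width 2, which upper-bounds the treewidth. On the other hand G contains the 3-clique {a, d, e}. A clique must lie in a single bag of any decomposition, so no decomposition can have width below 2. Therefore the treewidth is 2.

Treewidth 2.
Bags: B1 = {a, c, e}  B2 = {a, d, e}  B3 = {a, d, f}  B4 = {b, d, e}
Tree: B1–B2, B2–B3, B2–B4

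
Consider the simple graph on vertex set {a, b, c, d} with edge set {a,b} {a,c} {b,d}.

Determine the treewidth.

A width-1 tree decomposition is:
Bags: B1 = {b, d}  B2 = {a, b}  B3 = {a, c}
Tree: B1–B2, B2–B3
Every bag has size at most 2, so the width is 2 − 1 = 1 and tw(G) ≤ 1. G has an edge, so its treewidth is at least 1. Combining the bounds, tw(G) = 1.

1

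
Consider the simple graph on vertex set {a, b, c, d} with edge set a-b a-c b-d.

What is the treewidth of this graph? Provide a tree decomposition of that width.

Treewidth 1.
One optimal decomposition is:
Bags: B1 = {a, c}  B2 = {a, b}  B3 = {b, d}
Tree: B1–B2, B2–B3

The largest bag has 2 vertices, giving width 1; this decomposition certifies tw(G) ≤ 1. Since G has at least one edge (e.g. a–c), it is not an edgeless graph, so tw(G) ≥ 1. Hence tw(G) = 1 exactly.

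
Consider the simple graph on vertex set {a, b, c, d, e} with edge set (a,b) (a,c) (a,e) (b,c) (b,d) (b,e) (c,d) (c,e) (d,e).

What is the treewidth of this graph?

A width-3 tree decomposition is:
Bags: B1 = {b, c, d, e}  B2 = {a, b, c, e}
Tree: B1–B2
Every bag has size at most 4, so the width is 4 − 1 = 3 and tw(G) ≤ 3. On the other hand G contains the 4-clique {b, c, d, e}. A clique must lie in a single bag of any decomposition, so no decomposition can have width below 3. The upper and lower bounds meet at 3, so that is the treewidth.

3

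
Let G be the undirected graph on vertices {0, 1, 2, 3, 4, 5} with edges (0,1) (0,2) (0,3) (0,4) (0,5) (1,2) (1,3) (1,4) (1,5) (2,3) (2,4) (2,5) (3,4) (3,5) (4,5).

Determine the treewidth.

5

A width-5 tree decomposition is:
Bags: B1 = {0, 1, 2, 3, 4, 5}
Tree: (single bag)
With just one bag of size 6, the width is 6 − 1 = 5, so tw(G) ≤ 5. Conversely, {0, 1, 2, 3, 4, 5} is a clique of size 6, and the vertices of any clique must share a bag in every tree decomposition; so some bag has ≥ 6 vertices and tw(G) ≥ 5. Hence tw(G) = 5 exactly.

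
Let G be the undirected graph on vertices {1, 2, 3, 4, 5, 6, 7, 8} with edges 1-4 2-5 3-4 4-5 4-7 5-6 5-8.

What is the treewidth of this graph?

A width-1 tree decomposition is:
Bags: B1 = {2, 5}  B2 = {4, 5}  B3 = {4, 7}  B4 = {3, 4}  B5 = {1, 4}  B6 = {5, 8}  B7 = {5, 6}
Tree: B1–B2, B2–B3, B3–B4, B3–B5, B2–B6, B1–B7
Each bag holds 2 vertices, so the decomposition has width 1, which upper-bounds the treewidth. G has an edge, so its treewidth is at least 1. Hence tw(G) = 1 exactly.

1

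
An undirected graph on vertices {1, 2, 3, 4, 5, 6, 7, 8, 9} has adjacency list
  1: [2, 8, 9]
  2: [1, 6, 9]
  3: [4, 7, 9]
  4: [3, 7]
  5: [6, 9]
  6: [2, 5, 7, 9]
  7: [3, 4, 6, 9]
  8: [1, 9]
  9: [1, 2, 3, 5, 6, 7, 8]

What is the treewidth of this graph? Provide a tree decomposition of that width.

Each bag holds 3 vertices, so the decomposition has width 2, which upper-bounds the treewidth. On the other hand G contains the 3-clique {1, 8, 9}. A clique must lie in a single bag of any decomposition, so no decomposition can have width below 2. Therefore the treewidth is 2.

Treewidth 2.
One such decomposition:
Bags: B1 = {1, 2, 9}  B2 = {2, 6, 9}  B3 = {6, 7, 9}  B4 = {3, 7, 9}  B5 = {5, 6, 9}  B6 = {3, 4, 7}  B7 = {1, 8, 9}
Tree: B1–B2, B2–B3, B3–B4, B3–B5, B4–B6, B1–B7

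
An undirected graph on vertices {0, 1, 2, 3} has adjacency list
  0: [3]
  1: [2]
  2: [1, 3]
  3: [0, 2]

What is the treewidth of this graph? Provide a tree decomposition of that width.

Treewidth 1.
One optimal decomposition is:
Bags: B1 = {0, 3}  B2 = {2, 3}  B3 = {1, 2}
Tree: B1–B2, B2–B3

Each bag holds 2 vertices, so the decomposition has width 1, which upper-bounds the treewidth. Any graph with an edge has treewidth ≥ 1, and G has the edge 0–3. Therefore the treewidth is 1.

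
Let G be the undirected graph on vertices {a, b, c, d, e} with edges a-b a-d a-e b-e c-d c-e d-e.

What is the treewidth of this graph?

A width-2 tree decomposition is:
Bags: B1 = {a, d, e}  B2 = {c, d, e}  B3 = {a, b, e}
Tree: B1–B2, B1–B3
Each bag holds 3 vertices, so the decomposition has width 2, which upper-bounds the treewidth. Conversely, {c, d, e} is a clique of size 3, and the vertices of any clique must share a bag in every tree decomposition; so some bag has ≥ 3 vertices and tw(G) ≥ 2. Combining the bounds, tw(G) = 2.

2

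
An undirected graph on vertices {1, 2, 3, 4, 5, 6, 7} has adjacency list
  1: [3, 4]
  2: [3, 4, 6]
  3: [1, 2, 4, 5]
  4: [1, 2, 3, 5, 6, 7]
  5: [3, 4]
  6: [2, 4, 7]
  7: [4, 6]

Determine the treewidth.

2

A width-2 tree decomposition is:
Bags: B1 = {4, 6, 7}  B2 = {2, 4, 6}  B3 = {2, 3, 4}  B4 = {1, 3, 4}  B5 = {3, 4, 5}
Tree: B1–B2, B2–B3, B3–B4, B4–B5
Every bag has size at most 3, so the width is 3 − 1 = 2 and tw(G) ≤ 2. On the other hand G contains the 3-clique {1, 3, 4}. A clique must lie in a single bag of any decomposition, so no decomposition can have width below 2. Hence tw(G) = 2 exactly.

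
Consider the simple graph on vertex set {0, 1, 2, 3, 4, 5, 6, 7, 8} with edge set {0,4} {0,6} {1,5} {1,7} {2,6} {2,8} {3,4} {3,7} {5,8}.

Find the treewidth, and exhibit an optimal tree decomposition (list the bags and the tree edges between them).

Each bag holds 3 vertices, so the decomposition has width 2, which upper-bounds the treewidth. The edges 1–7–3–4–0–6–2–8–5–1 form a cycle, so G is not a tree and its treewidth is at least 2. The upper and lower bounds meet at 2, so that is the treewidth.

Treewidth 2.
One optimal decomposition is:
Bags: B1 = {1, 3, 7}  B2 = {1, 3, 4}  B3 = {0, 1, 4}  B4 = {0, 1, 6}  B5 = {1, 2, 6}  B6 = {1, 2, 8}  B7 = {1, 5, 8}
Tree: B1–B2, B2–B3, B3–B4, B4–B5, B5–B6, B6–B7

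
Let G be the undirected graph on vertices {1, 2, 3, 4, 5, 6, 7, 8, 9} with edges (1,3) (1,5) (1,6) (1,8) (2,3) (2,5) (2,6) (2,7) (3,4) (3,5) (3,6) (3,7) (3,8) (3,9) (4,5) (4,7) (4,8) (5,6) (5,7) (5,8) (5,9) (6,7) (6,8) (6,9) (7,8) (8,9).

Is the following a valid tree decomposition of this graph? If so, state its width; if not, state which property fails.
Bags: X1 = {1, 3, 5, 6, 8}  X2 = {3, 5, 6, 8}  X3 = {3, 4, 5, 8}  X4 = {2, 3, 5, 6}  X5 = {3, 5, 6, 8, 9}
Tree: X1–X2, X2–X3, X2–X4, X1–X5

No — vertex 7 appears in no bag.

A tree decomposition must satisfy three properties: every vertex lies in some bag; for every edge, both endpoints lie together in some bag; and for every vertex, the bags containing it form a connected subtree. Here vertex 7 appears in no bag, so the decomposition is invalid.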